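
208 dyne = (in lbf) 1 dyne = 1e-05 N, so 208 dyne = 208 * 1e-05 = 0.00208 N. 1 lbf = 4.4482216 N, so 0.00208 N = 0.00208 / 4.4482216 = 0.0004676026 lbf ≈ 0.0004676 lbf (4 s.f.). Final answer: 0.0004676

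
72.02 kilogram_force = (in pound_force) 1 kilogram_force = 9.80665 N, so 72.02 kilogram_force = 72.02 * 9.80665 = 706.27493 N. 1 pound_force = 4.4482216 N, so 706.27493 N = 706.27493 / 4.4482216 = 158.77692 pound_force ≈ 158.8 pound_force (4 s.f.). Final answer: 158.8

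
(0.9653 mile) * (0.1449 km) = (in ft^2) 1 mile = 1609.344 m, so 0.9653 mile = 0.9653 * 1609.344 = 1553.4998 m. 1 km = 1000 m, so 0.1449 km = 0.1449 * 1000 = 144.9 m. Combine: 1553.4998 m * 144.9 m = 225102.12 m^2. 1 ft^2 = 0.09290304 m^2, so 225102.12 m^2 = 225102.12 / 0.09290304 = 2422979 ft^2 ≈ 2.423e+06 ft^2 (4 s.f.). Final answer: 2.423e+06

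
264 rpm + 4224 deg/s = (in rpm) 968. Check: 1 rpm = 0.10471976 rad/s, so 264 rpm = 264 * 0.10471976 = 27.646015 rad/s. 1 deg/s = 0.017453293 rad/s, so 4224 deg/s = 4224 * 0.017453293 = 73.722708 rad/s. Sum: 27.646015 + 73.722708 = 101.36872 rad/s. 1 rpm = 0.10471976 rad/s, so 101.36872 rad/s = 101.36872 / 0.10471976 = 968 rpm.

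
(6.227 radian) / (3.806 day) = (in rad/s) 6.227 radian = 6.227 rad. 1 day = 86400 s, so 3.806 day = 3.806 * 86400 = 328838.4 s. Combine: 6.227 rad / 328838.4 s = 1.8936353e-05 rad/s. Result: 1.8936353e-05 rad/s ≈ 1.894e-05 rad/s (4 s.f.). Final answer: 1.894e-05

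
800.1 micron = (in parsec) 2.593e-20. Check: 1 micron = 1e-06 m, so 800.1 micron = 800.1 * 1e-06 = 0.0008001 m. 1 parsec = 3.0856776e+16 m, so 0.0008001 m = 0.0008001 / 3.0856776e+16 = 2.5929475e-20 parsec ≈ 2.593e-20 parsec (4 s.f.).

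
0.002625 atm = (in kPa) 0.266. Check: 1 atm = 101325 Pa, so 0.002625 atm = 0.002625 * 101325 = 265.97813 Pa. 1 kPa = 1000 Pa, so 265.97813 Pa = 265.97813 / 1000 = 0.26597813 kPa ≈ 0.266 kPa (4 s.f.).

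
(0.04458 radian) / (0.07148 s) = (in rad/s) 0.6237. Check: 0.04458 radian = 0.04458 rad. 0.07148 s is already in s. Combine: 0.04458 rad / 0.07148 s = 0.62367096 rad/s. Result: 0.62367096 rad/s ≈ 0.6237 rad/s (4 s.f.).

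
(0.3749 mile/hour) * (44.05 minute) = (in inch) 1.744e+04. Check: 1 mile/hour = 0.44704 m/s, so 0.3749 mile/hour = 0.3749 * 0.44704 = 0.1675953 m/s. 1 minute = 60 s, so 44.05 minute = 44.05 * 60 = 2643 s. Combine: 0.1675953 m/s * 2643 s = 442.95437 m. 1 inch = 0.0254 m, so 442.95437 m = 442.95437 / 0.0254 = 17439.148 inch ≈ 1.744e+04 inch (4 s.f.).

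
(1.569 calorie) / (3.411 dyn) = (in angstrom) 1.925e+15. Check: 1 calorie = 4.184 J, so 1.569 calorie = 1.569 * 4.184 = 6.564696 J. 1 dyn = 1e-05 N, so 3.411 dyn = 3.411 * 1e-05 = 3.411e-05 N. Combine: 6.564696 J / 3.411e-05 N = 192456.64 m. 1 angstrom = 1e-10 m, so 192456.64 m = 192456.64 / 1e-10 = 1.9245664e+15 angstrom ≈ 1.925e+15 angstrom (4 s.f.).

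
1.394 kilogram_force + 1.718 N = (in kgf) 1 kilogram_force = 9.80665 N, so 1.394 kilogram_force = 1.394 * 9.80665 = 13.67047 N. 1.718 N is already in N. Sum: 13.67047 + 1.718 = 15.38847 N. 1 kgf = 9.80665 N, so 15.38847 N = 15.38847 / 9.80665 = 1.5691872 kgf ≈ 1.569 kgf (4 s.f.). Final answer: 1.569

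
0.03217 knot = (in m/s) 0.01655. Check: 1 knot = 0.51444444 m/s, so 0.03217 knot = 0.03217 * 0.51444444 = 0.016549678 m/s. Result: 0.016549678 m/s ≈ 0.01655 m/s (4 s.f.).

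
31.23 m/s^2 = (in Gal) 3123. Check: 1 Gal = 0.01 m/s^2, so 31.23 m/s^2 = 31.23 / 0.01 = 3123 Gal.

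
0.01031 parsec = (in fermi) 1 parsec = 3.0856776e+16 m, so 0.01031 parsec = 0.01031 * 3.0856776e+16 = 3.1813336e+14 m. 1 fermi = 1e-15 m, so 3.1813336e+14 m = 3.1813336e+14 / 1e-15 = 3.1813336e+29 fermi ≈ 3.181e+29 fermi (4 s.f.). Final answer: 3.181e+29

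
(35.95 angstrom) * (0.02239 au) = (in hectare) 0.001204. Check: 1 angstrom = 1e-10 m, so 35.95 angstrom = 35.95 * 1e-10 = 3.595e-09 m. 1 au = 1.4959787e+11 m, so 0.02239 au = 0.02239 * 1.4959787e+11 = 3.3494963e+09 m. Combine: 3.595e-09 m * 3.3494963e+09 m = 12.041439 m^2. 1 hectare = 10000 m^2, so 12.041439 m^2 = 12.041439 / 10000 = 0.0012041439 hectare ≈ 0.001204 hectare (4 s.f.).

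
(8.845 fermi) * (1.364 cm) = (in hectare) 1 fermi = 1e-15 m, so 8.845 fermi = 8.845 * 1e-15 = 8.845e-15 m. 1 cm = 0.01 m, so 1.364 cm = 1.364 * 0.01 = 0.01364 m. Combine: 8.845e-15 m * 0.01364 m = 1.206458e-16 m^2. 1 hectare = 10000 m^2, so 1.206458e-16 m^2 = 1.206458e-16 / 10000 = 1.206458e-20 hectare ≈ 1.206e-20 hectare (4 s.f.). Final answer: 1.206e-20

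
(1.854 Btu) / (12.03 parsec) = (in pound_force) 1 Btu = 1055.0559 J, so 1.854 Btu = 1.854 * 1055.0559 = 1956.0736 J. 1 parsec = 3.0856776e+16 m, so 12.03 parsec = 12.03 * 3.0856776e+16 = 3.7120701e+17 m. Combine: 1956.0736 J / 3.7120701e+17 m = 5.2694951e-15 N. 1 pound_force = 4.4482216 N, so 5.2694951e-15 N = 5.2694951e-15 / 4.4482216 = 1.1846296e-15 pound_force ≈ 1.185e-15 pound_force (4 s.f.). Final answer: 1.185e-15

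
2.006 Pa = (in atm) 1 atm = 101325 Pa, so 2.006 Pa = 2.006 / 101325 = 1.9797681e-05 atm ≈ 1.98e-05 atm (4 s.f.). Final answer: 1.98e-05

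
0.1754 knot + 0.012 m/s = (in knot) 0.1987. Check: 1 knot = 0.51444444 m/s, so 0.1754 knot = 0.1754 * 0.51444444 = 0.090233556 m/s. 0.012 m/s is already in m/s. Sum: 0.090233556 + 0.012 = 0.10223356 m/s. 1 knot = 0.51444444 m/s, so 0.10223356 m/s = 0.10223356 / 0.51444444 = 0.19872613 knot ≈ 0.1987 knot (4 s.f.).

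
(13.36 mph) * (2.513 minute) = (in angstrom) 1 mph = 0.44704 m/s, so 13.36 mph = 13.36 * 0.44704 = 5.9724544 m/s. 1 minute = 60 s, so 2.513 minute = 2.513 * 60 = 150.78 s. Combine: 5.9724544 m/s * 150.78 s = 900.52667 m. 1 angstrom = 1e-10 m, so 900.52667 m = 900.52667 / 1e-10 = 9.0052667e+12 angstrom ≈ 9.005e+12 angstrom (4 s.f.). Final answer: 9.005e+12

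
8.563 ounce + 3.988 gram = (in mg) 1 ounce = 0.028349523 kg, so 8.563 ounce = 8.563 * 0.028349523 = 0.24275697 kg. 1 gram = 0.001 kg, so 3.988 gram = 3.988 * 0.001 = 0.003988 kg. Sum: 0.24275697 + 0.003988 = 0.24674497 kg. 1 mg = 1e-06 kg, so 0.24674497 kg = 0.24674497 / 1e-06 = 246744.97 mg ≈ 2.467e+05 mg (4 s.f.). Final answer: 2.467e+05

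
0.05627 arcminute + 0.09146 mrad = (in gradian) 0.006865. Check: 1 arcminute = 0.00029088821 rad, so 0.05627 arcminute = 0.05627 * 0.00029088821 = 1.636828e-05 rad. 1 mrad = 0.001 rad, so 0.09146 mrad = 0.09146 * 0.001 = 9.146e-05 rad. Sum: 1.636828e-05 + 9.146e-05 = 0.00010782828 rad. 1 gradian = 0.015707963 rad, so 0.00010782828 rad = 0.00010782828 / 0.015707963 = 0.0068645615 gradian ≈ 0.006865 gradian (4 s.f.).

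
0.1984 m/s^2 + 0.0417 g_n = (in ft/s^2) 1.993. Check: 0.1984 m/s^2 is already in m/s^2. 1 g_n = 9.80665 m/s^2, so 0.0417 g_n = 0.0417 * 9.80665 = 0.4089373 m/s^2. Sum: 0.1984 + 0.4089373 = 0.6073373 m/s^2. 1 ft/s^2 = 0.3048 m/s^2, so 0.6073373 m/s^2 = 0.6073373 / 0.3048 = 1.9925765 ft/s^2 ≈ 1.993 ft/s^2 (4 s.f.).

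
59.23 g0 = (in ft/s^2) 1 g0 = 9.80665 m/s^2, so 59.23 g0 = 59.23 * 9.80665 = 580.84788 m/s^2. 1 ft/s^2 = 0.3048 m/s^2, so 580.84788 m/s^2 = 580.84788 / 0.3048 = 1905.6689 ft/s^2 ≈ 1906 ft/s^2 (4 s.f.). Final answer: 1906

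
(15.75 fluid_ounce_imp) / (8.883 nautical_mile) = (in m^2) 2.72e-08. Check: 1 fluid_ounce_imp = 2.8413063e-05 m^3, so 15.75 fluid_ounce_imp = 15.75 * 2.8413063e-05 = 0.00044750573 m^3. 1 nautical_mile = 1852 m, so 8.883 nautical_mile = 8.883 * 1852 = 16451.316 m. Combine: 0.00044750573 m^3 / 16451.316 m = 2.720182e-08 m^2. Result: 2.720182e-08 m^2 ≈ 2.72e-08 m^2 (4 s.f.).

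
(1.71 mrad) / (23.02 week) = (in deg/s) 7.037e-09. Check: 1 mrad = 0.001 rad, so 1.71 mrad = 1.71 * 0.001 = 0.00171 rad. 1 week = 604800 s, so 23.02 week = 23.02 * 604800 = 13922496 s. Combine: 0.00171 rad / 13922496 s = 1.228228e-10 rad/s. 1 deg/s = 0.017453293 rad/s, so 1.228228e-10 rad/s = 1.228228e-10 / 0.017453293 = 7.0372283e-09 deg/s ≈ 7.037e-09 deg/s (4 s.f.).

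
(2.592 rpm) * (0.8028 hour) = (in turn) 1 rpm = 0.10471976 rad/s, so 2.592 rpm = 2.592 * 0.10471976 = 0.27143361 rad/s. 1 hour = 3600 s, so 0.8028 hour = 0.8028 * 3600 = 2890.08 s. Combine: 0.27143361 rad/s * 2890.08 s = 784.46483 rad. 1 turn = 6.2831853 rad, so 784.46483 rad = 784.46483 / 6.2831853 = 124.85146 turn ≈ 124.9 turn (4 s.f.). Final answer: 124.9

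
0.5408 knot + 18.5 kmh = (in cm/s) 1 knot = 0.51444444 m/s, so 0.5408 knot = 0.5408 * 0.51444444 = 0.27821156 m/s. 1 kmh = 0.27777778 m/s, so 18.5 kmh = 18.5 * 0.27777778 = 5.1388889 m/s. Sum: 0.27821156 + 5.1388889 = 5.4171004 m/s. 1 cm/s = 0.01 m/s, so 5.4171004 m/s = 5.4171004 / 0.01 = 541.71004 cm/s ≈ 541.7 cm/s (4 s.f.). Final answer: 541.7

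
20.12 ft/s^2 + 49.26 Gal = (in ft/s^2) 21.74. Check: 1 ft/s^2 = 0.3048 m/s^2, so 20.12 ft/s^2 = 20.12 * 0.3048 = 6.132576 m/s^2. 1 Gal = 0.01 m/s^2, so 49.26 Gal = 49.26 * 0.01 = 0.4926 m/s^2. Sum: 6.132576 + 0.4926 = 6.625176 m/s^2. 1 ft/s^2 = 0.3048 m/s^2, so 6.625176 m/s^2 = 6.625176 / 0.3048 = 21.736142 ft/s^2 ≈ 21.74 ft/s^2 (4 s.f.).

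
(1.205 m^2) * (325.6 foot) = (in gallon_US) 1.205 m^2 is already in m^2. 1 foot = 0.3048 m, so 325.6 foot = 325.6 * 0.3048 = 99.24288 m. Combine: 1.205 m^2 * 99.24288 m = 119.58767 m^3. 1 gallon_US = 0.0037854118 m^3, so 119.58767 m^3 = 119.58767 / 0.0037854118 = 31591.72 gallon_US ≈ 3.159e+04 gallon_US (4 s.f.). Final answer: 3.159e+04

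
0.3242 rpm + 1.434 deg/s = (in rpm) 1 rpm = 0.10471976 rad/s, so 0.3242 rpm = 0.3242 * 0.10471976 = 0.033950145 rad/s. 1 deg/s = 0.017453293 rad/s, so 1.434 deg/s = 1.434 * 0.017453293 = 0.025028021 rad/s. Sum: 0.033950145 + 0.025028021 = 0.058978166 rad/s. 1 rpm = 0.10471976 rad/s, so 0.058978166 rad/s = 0.058978166 / 0.10471976 = 0.5632 rpm. Final answer: 0.5632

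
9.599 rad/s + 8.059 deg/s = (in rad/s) 9.74. Check: 9.599 rad/s is already in rad/s. 1 deg/s = 0.017453293 rad/s, so 8.059 deg/s = 8.059 * 0.017453293 = 0.14065608 rad/s. Sum: 9.599 + 0.14065608 = 9.7396561 rad/s. Result: 9.7396561 rad/s ≈ 9.74 rad/s (4 s.f.).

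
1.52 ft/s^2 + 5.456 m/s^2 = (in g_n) 0.6036. Check: 1 ft/s^2 = 0.3048 m/s^2, so 1.52 ft/s^2 = 1.52 * 0.3048 = 0.463296 m/s^2. 5.456 m/s^2 is already in m/s^2. Sum: 0.463296 + 5.456 = 5.919296 m/s^2. 1 g_n = 9.80665 m/s^2, so 5.919296 m/s^2 = 5.919296 / 9.80665 = 0.60360021 g_n ≈ 0.6036 g_n (4 s.f.).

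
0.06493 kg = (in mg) 6.493e+04. Check: 1 mg = 1e-06 kg, so 0.06493 kg = 0.06493 / 1e-06 = 64930 mg ≈ 6.493e+04 mg (4 s.f.).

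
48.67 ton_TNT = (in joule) 1 ton_TNT = 4.184e+09 J, so 48.67 ton_TNT = 48.67 * 4.184e+09 = 2.0363528e+11 J. 2.0363528e+11 J = 2.0363528e+11 joule ≈ 2.036e+11 joule (4 s.f.). Final answer: 2.036e+11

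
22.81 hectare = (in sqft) 2.455e+06. Check: 1 hectare = 10000 m^2, so 22.81 hectare = 22.81 * 10000 = 228100 m^2. 1 sqft = 0.09290304 m^2, so 228100 m^2 = 228100 / 0.09290304 = 2455248 sqft ≈ 2.455e+06 sqft (4 s.f.).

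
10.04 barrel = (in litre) 1 barrel = 0.15898729 m^3, so 10.04 barrel = 10.04 * 0.15898729 = 1.5962324 m^3. 1 litre = 0.001 m^3, so 1.5962324 m^3 = 1.5962324 / 0.001 = 1596.2324 litre ≈ 1596 litre (4 s.f.). Final answer: 1596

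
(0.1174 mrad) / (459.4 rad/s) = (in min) 4.259e-09. Check: 1 mrad = 0.001 rad, so 0.1174 mrad = 0.1174 * 0.001 = 0.0001174 rad. 459.4 rad/s is already in rad/s. Combine: 0.0001174 rad / 459.4 rad/s = 2.5555072e-07 s. 1 min = 60 s, so 2.5555072e-07 s = 2.5555072e-07 / 60 = 4.2591786e-09 min ≈ 4.259e-09 min (4 s.f.).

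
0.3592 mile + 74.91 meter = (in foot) 2142. Check: 1 mile = 1609.344 m, so 0.3592 mile = 0.3592 * 1609.344 = 578.07636 m. 74.91 meter = 74.91 m. Sum: 578.07636 + 74.91 = 652.98636 m. 1 foot = 0.3048 m, so 652.98636 m = 652.98636 / 0.3048 = 2142.3437 foot ≈ 2142 foot (4 s.f.).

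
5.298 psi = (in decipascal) 1 psi = 6894.7573 Pa, so 5.298 psi = 5.298 * 6894.7573 = 36528.424 Pa. 1 decipascal = 0.1 Pa, so 36528.424 Pa = 36528.424 / 0.1 = 365284.24 decipascal ≈ 3.653e+05 decipascal (4 s.f.). Final answer: 3.653e+05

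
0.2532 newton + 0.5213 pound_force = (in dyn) 2.572e+05. Check: 0.2532 newton = 0.2532 N. 1 pound_force = 4.4482216 N, so 0.5213 pound_force = 0.5213 * 4.4482216 = 2.3188579 N. Sum: 0.2532 + 2.3188579 = 2.5720579 N. 1 dyn = 1e-05 N, so 2.5720579 N = 2.5720579 / 1e-05 = 257205.79 dyn ≈ 2.572e+05 dyn (4 s.f.).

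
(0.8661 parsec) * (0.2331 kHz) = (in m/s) 6.23e+18. Check: 1 parsec = 3.0856776e+16 m, so 0.8661 parsec = 0.8661 * 3.0856776e+16 = 2.6725054e+16 m. 1 kHz = 1000 Hz, so 0.2331 kHz = 0.2331 * 1000 = 233.1 Hz. Combine: 2.6725054e+16 m * 233.1 Hz = 6.22961e+18 m/s. Result: 6.22961e+18 m/s ≈ 6.23e+18 m/s (4 s.f.).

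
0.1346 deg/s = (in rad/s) 0.002349. Check: 1 deg/s = 0.017453293 rad/s, so 0.1346 deg/s = 0.1346 * 0.017453293 = 0.0023492132 rad/s. Result: 0.0023492132 rad/s ≈ 0.002349 rad/s (4 s.f.).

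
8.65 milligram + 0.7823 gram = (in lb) 0.001744. Check: 1 milligram = 1e-06 kg, so 8.65 milligram = 8.65 * 1e-06 = 8.65e-06 kg. 1 gram = 0.001 kg, so 0.7823 gram = 0.7823 * 0.001 = 0.0007823 kg. Sum: 8.65e-06 + 0.0007823 = 0.00079095 kg. 1 lb = 0.45359237 kg, so 0.00079095 kg = 0.00079095 / 0.45359237 = 0.0017437463 lb ≈ 0.001744 lb (4 s.f.).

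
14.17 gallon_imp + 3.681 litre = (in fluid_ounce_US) 2303. Check: 1 gallon_imp = 0.00454609 m^3, so 14.17 gallon_imp = 14.17 * 0.00454609 = 0.064418095 m^3. 1 litre = 0.001 m^3, so 3.681 litre = 3.681 * 0.001 = 0.003681 m^3. Sum: 0.064418095 + 0.003681 = 0.068099095 m^3. 1 fluid_ounce_US = 2.957353e-05 m^3, so 0.068099095 m^3 = 0.068099095 / 2.957353e-05 = 2302.7044 fluid_ounce_US ≈ 2303 fluid_ounce_US (4 s.f.).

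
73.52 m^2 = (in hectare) 0.007352. Check: 1 hectare = 10000 m^2, so 73.52 m^2 = 73.52 / 10000 = 0.007352 hectare.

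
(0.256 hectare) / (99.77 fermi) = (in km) 2.566e+13. Check: 1 hectare = 10000 m^2, so 0.256 hectare = 0.256 * 10000 = 2560 m^2. 1 fermi = 1e-15 m, so 99.77 fermi = 99.77 * 1e-15 = 9.977e-14 m. Combine: 2560 m^2 / 9.977e-14 m = 2.5659016e+16 m. 1 km = 1000 m, so 2.5659016e+16 m = 2.5659016e+16 / 1000 = 2.5659016e+13 km ≈ 2.566e+13 km (4 s.f.).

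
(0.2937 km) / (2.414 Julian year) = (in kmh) 1 km = 1000 m, so 0.2937 km = 0.2937 * 1000 = 293.7 m. 1 Julian year = 31557600 s, so 2.414 Julian year = 2.414 * 31557600 = 76180046 s. Combine: 293.7 m / 76180046 s = 3.8553403e-06 m/s. 1 kmh = 0.27777778 m/s, so 3.8553403e-06 m/s = 3.8553403e-06 / 0.27777778 = 1.3879225e-05 kmh ≈ 1.388e-05 kmh (4 s.f.). Final answer: 1.388e-05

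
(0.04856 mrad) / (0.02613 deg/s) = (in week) 1 mrad = 0.001 rad, so 0.04856 mrad = 0.04856 * 0.001 = 4.856e-05 rad. 1 deg/s = 0.017453293 rad/s, so 0.02613 deg/s = 0.02613 * 0.017453293 = 0.00045605453 rad/s. Combine: 4.856e-05 rad / 0.00045605453 rad/s = 0.10647849 s. 1 week = 604800 s, so 0.10647849 s = 0.10647849 / 604800 = 1.7605571e-07 week ≈ 1.761e-07 week (4 s.f.). Final answer: 1.761e-07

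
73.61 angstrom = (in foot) 1 angstrom = 1e-10 m, so 73.61 angstrom = 73.61 * 1e-10 = 7.361e-09 m. 1 foot = 0.3048 m, so 7.361e-09 m = 7.361e-09 / 0.3048 = 2.4150262e-08 foot ≈ 2.415e-08 foot (4 s.f.). Final answer: 2.415e-08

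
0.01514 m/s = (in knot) 0.02943. Check: 1 knot = 0.51444444 m/s, so 0.01514 m/s = 0.01514 / 0.51444444 = 0.029429806 knot ≈ 0.02943 knot (4 s.f.).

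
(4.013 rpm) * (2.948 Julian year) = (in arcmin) 1.344e+11. Check: 1 rpm = 0.10471976 rad/s, so 4.013 rpm = 4.013 * 0.10471976 = 0.42024038 rad/s. 1 Julian year = 31557600 s, so 2.948 Julian year = 2.948 * 31557600 = 93031805 s. Combine: 0.42024038 rad/s * 93031805 s = 39095721 rad. 1 arcmin = 0.00029088821 rad, so 39095721 rad = 39095721 / 0.00029088821 = 1.3440119e+11 arcmin ≈ 1.344e+11 arcmin (4 s.f.).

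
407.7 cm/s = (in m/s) 1 cm/s = 0.01 m/s, so 407.7 cm/s = 407.7 * 0.01 = 4.077 m/s. Result: 4.077 m/s. Final answer: 4.077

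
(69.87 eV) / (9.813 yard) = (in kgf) 1 eV = 1.6021766e-19 J, so 69.87 eV = 69.87 * 1.6021766e-19 = 1.1194408e-17 J. 1 yard = 0.9144 m, so 9.813 yard = 9.813 * 0.9144 = 8.9730072 m. Combine: 1.1194408e-17 J / 8.9730072 m = 1.2475648e-18 N. 1 kgf = 9.80665 N, so 1.2475648e-18 N = 1.2475648e-18 / 9.80665 = 1.2721621e-19 kgf ≈ 1.272e-19 kgf (4 s.f.). Final answer: 1.272e-19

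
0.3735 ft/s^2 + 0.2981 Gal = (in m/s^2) 0.1168. Check: 1 ft/s^2 = 0.3048 m/s^2, so 0.3735 ft/s^2 = 0.3735 * 0.3048 = 0.1138428 m/s^2. 1 Gal = 0.01 m/s^2, so 0.2981 Gal = 0.2981 * 0.01 = 0.002981 m/s^2. Sum: 0.1138428 + 0.002981 = 0.1168238 m/s^2. Result: 0.1168238 m/s^2 ≈ 0.1168 m/s^2 (4 s.f.).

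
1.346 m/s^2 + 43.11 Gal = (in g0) 0.1812. Check: 1.346 m/s^2 is already in m/s^2. 1 Gal = 0.01 m/s^2, so 43.11 Gal = 43.11 * 0.01 = 0.4311 m/s^2. Sum: 1.346 + 0.4311 = 1.7771 m/s^2. 1 g0 = 9.80665 m/s^2, so 1.7771 m/s^2 = 1.7771 / 9.80665 = 0.18121377 g0 ≈ 0.1812 g0 (4 s.f.).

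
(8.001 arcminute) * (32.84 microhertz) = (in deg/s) 4.379e-06. Check: 1 arcminute = 0.00029088821 rad, so 8.001 arcminute = 8.001 * 0.00029088821 = 0.0023273966 rad. 1 microhertz = 1e-06 Hz, so 32.84 microhertz = 32.84 * 1e-06 = 3.284e-05 Hz. Combine: 0.0023273966 rad * 3.284e-05 Hz = 7.6431703e-08 rad/s. 1 deg/s = 0.017453293 rad/s, so 7.6431703e-08 rad/s = 7.6431703e-08 / 0.017453293 = 4.379214e-06 deg/s ≈ 4.379e-06 deg/s (4 s.f.).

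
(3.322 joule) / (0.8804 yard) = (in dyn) 3.322 joule = 3.322 J. 1 yard = 0.9144 m, so 0.8804 yard = 0.8804 * 0.9144 = 0.80503776 m. Combine: 3.322 J / 0.80503776 m = 4.1265145 N. 1 dyn = 1e-05 N, so 4.1265145 N = 4.1265145 / 1e-05 = 412651.45 dyn ≈ 4.127e+05 dyn (4 s.f.). Final answer: 4.127e+05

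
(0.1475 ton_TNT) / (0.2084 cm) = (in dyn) 2.961e+16. Check: 1 ton_TNT = 4.184e+09 J, so 0.1475 ton_TNT = 0.1475 * 4.184e+09 = 6.1714e+08 J. 1 cm = 0.01 m, so 0.2084 cm = 0.2084 * 0.01 = 0.002084 m. Combine: 6.1714e+08 J / 0.002084 m = 2.9613244e+11 N. 1 dyn = 1e-05 N, so 2.9613244e+11 N = 2.9613244e+11 / 1e-05 = 2.9613244e+16 dyn ≈ 2.961e+16 dyn (4 s.f.).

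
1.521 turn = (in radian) 9.557. Check: 1 turn = 6.2831853 rad, so 1.521 turn = 1.521 * 6.2831853 = 9.5567249 rad. 9.5567249 rad = 9.5567249 radian ≈ 9.557 radian (4 s.f.).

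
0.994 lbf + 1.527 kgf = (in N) 19.4. Check: 1 lbf = 4.4482216 N, so 0.994 lbf = 0.994 * 4.4482216 = 4.4215323 N. 1 kgf = 9.80665 N, so 1.527 kgf = 1.527 * 9.80665 = 14.974755 N. Sum: 4.4215323 + 14.974755 = 19.396287 N. Result: 19.396287 N ≈ 19.4 N (4 s.f.).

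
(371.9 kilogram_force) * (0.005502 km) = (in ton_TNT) 4.796e-06. Check: 1 kilogram_force = 9.80665 N, so 371.9 kilogram_force = 371.9 * 9.80665 = 3647.0931 N. 1 km = 1000 m, so 0.005502 km = 0.005502 * 1000 = 5.502 m. Combine: 3647.0931 N * 5.502 m = 20066.306 J. 1 ton_TNT = 4.184e+09 J, so 20066.306 J = 20066.306 / 4.184e+09 = 4.7959623e-06 ton_TNT ≈ 4.796e-06 ton_TNT (4 s.f.).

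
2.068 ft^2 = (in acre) 4.747e-05. Check: 1 ft^2 = 0.09290304 m^2, so 2.068 ft^2 = 2.068 * 0.09290304 = 0.19212349 m^2. 1 acre = 4046.8564 m^2, so 0.19212349 m^2 = 0.19212349 / 4046.8564 = 4.7474747e-05 acre ≈ 4.747e-05 acre (4 s.f.).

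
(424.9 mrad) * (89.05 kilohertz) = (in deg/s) 2.168e+06. Check: 1 mrad = 0.001 rad, so 424.9 mrad = 424.9 * 0.001 = 0.4249 rad. 1 kilohertz = 1000 Hz, so 89.05 kilohertz = 89.05 * 1000 = 89050 Hz. Combine: 0.4249 rad * 89050 Hz = 37837.345 rad/s. 1 deg/s = 0.017453293 rad/s, so 37837.345 rad/s = 37837.345 / 0.017453293 = 2167920.2 deg/s ≈ 2.168e+06 deg/s (4 s.f.).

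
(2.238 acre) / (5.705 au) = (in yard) 1 acre = 4046.8564 m^2, so 2.238 acre = 2.238 * 4046.8564 = 9056.8647 m^2. 1 au = 1.4959787e+11 m, so 5.705 au = 5.705 * 1.4959787e+11 = 8.5345585e+11 m. Combine: 9056.8647 m^2 / 8.5345585e+11 m = 1.061199e-08 m. 1 yard = 0.9144 m, so 1.061199e-08 m = 1.061199e-08 / 0.9144 = 1.1605413e-08 yard ≈ 1.161e-08 yard (4 s.f.). Final answer: 1.161e-08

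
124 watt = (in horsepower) 0.1663. Check: 124 watt = 124 W. 1 horsepower = 745.69987 W, so 124 W = 124 / 745.69987 = 0.16628674 horsepower ≈ 0.1663 horsepower (4 s.f.).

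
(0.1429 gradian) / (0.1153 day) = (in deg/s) 1.291e-05. Check: 1 gradian = 0.015707963 rad, so 0.1429 gradian = 0.1429 * 0.015707963 = 0.002244668 rad. 1 day = 86400 s, so 0.1153 day = 0.1153 * 86400 = 9961.92 s. Combine: 0.002244668 rad / 9961.92 s = 2.2532483e-07 rad/s. 1 deg/s = 0.017453293 rad/s, so 2.2532483e-07 rad/s = 2.2532483e-07 / 0.017453293 = 1.2910162e-05 deg/s ≈ 1.291e-05 deg/s (4 s.f.).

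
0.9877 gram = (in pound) 0.002178. Check: 1 gram = 0.001 kg, so 0.9877 gram = 0.9877 * 0.001 = 0.0009877 kg. 1 pound = 0.45359237 kg, so 0.0009877 kg = 0.0009877 / 0.45359237 = 0.0021775058 pound ≈ 0.002178 pound (4 s.f.).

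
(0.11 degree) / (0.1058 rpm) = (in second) 0.1733. Check: 1 degree = 0.017453293 rad, so 0.11 degree = 0.11 * 0.017453293 = 0.0019198622 rad. 1 rpm = 0.10471976 rad/s, so 0.1058 rpm = 0.1058 * 0.10471976 = 0.01107935 rad/s. Combine: 0.0019198622 rad / 0.01107935 rad/s = 0.17328292 s. 0.17328292 s = 0.17328292 second ≈ 0.1733 second (4 s.f.).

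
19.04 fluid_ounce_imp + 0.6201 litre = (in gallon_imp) 0.2554. Check: 1 fluid_ounce_imp = 2.8413063e-05 m^3, so 19.04 fluid_ounce_imp = 19.04 * 2.8413063e-05 = 0.00054098471 m^3. 1 litre = 0.001 m^3, so 0.6201 litre = 0.6201 * 0.001 = 0.0006201 m^3. Sum: 0.00054098471 + 0.0006201 = 0.0011610847 m^3. 1 gallon_imp = 0.00454609 m^3, so 0.0011610847 m^3 = 0.0011610847 / 0.00454609 = 0.25540293 gallon_imp ≈ 0.2554 gallon_imp (4 s.f.).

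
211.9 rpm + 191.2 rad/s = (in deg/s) 1 rpm = 0.10471976 rad/s, so 211.9 rpm = 211.9 * 0.10471976 = 22.190116 rad/s. 191.2 rad/s is already in rad/s. Sum: 22.190116 + 191.2 = 213.39012 rad/s. 1 deg/s = 0.017453293 rad/s, so 213.39012 rad/s = 213.39012 / 0.017453293 = 12226.353 deg/s ≈ 1.223e+04 deg/s (4 s.f.). Final answer: 1.223e+04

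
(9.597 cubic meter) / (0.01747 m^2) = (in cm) 5.493e+04. Check: 9.597 cubic meter = 9.597 m^3. 0.01747 m^2 is already in m^2. Combine: 9.597 m^3 / 0.01747 m^2 = 549.34173 m. 1 cm = 0.01 m, so 549.34173 m = 549.34173 / 0.01 = 54934.173 cm ≈ 5.493e+04 cm (4 s.f.).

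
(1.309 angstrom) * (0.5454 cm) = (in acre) 1 angstrom = 1e-10 m, so 1.309 angstrom = 1.309 * 1e-10 = 1.309e-10 m. 1 cm = 0.01 m, so 0.5454 cm = 0.5454 * 0.01 = 0.005454 m. Combine: 1.309e-10 m * 0.005454 m = 7.139286e-13 m^2. 1 acre = 4046.8564 m^2, so 7.139286e-13 m^2 = 7.139286e-13 / 4046.8564 = 1.764156e-16 acre ≈ 1.764e-16 acre (4 s.f.). Final answer: 1.764e-16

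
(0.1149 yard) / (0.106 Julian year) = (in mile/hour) 1 yard = 0.9144 m, so 0.1149 yard = 0.1149 * 0.9144 = 0.10506456 m. 1 Julian year = 31557600 s, so 0.106 Julian year = 0.106 * 31557600 = 3345105.6 s. Combine: 0.10506456 m / 3345105.6 s = 3.1408443e-08 m/s. 1 mile/hour = 0.44704 m/s, so 3.1408443e-08 m/s = 3.1408443e-08 / 0.44704 = 7.0258687e-08 mile/hour ≈ 7.026e-08 mile/hour (4 s.f.). Final answer: 7.026e-08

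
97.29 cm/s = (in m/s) 0.9729. Check: 1 cm/s = 0.01 m/s, so 97.29 cm/s = 97.29 * 0.01 = 0.9729 m/s. Result: 0.9729 m/s.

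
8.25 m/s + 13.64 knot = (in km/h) 8.25 m/s is already in m/s. 1 knot = 0.51444444 m/s, so 13.64 knot = 13.64 * 0.51444444 = 7.0170222 m/s. Sum: 8.25 + 7.0170222 = 15.267022 m/s. 1 km/h = 0.27777778 m/s, so 15.267022 m/s = 15.267022 / 0.27777778 = 54.96128 km/h ≈ 54.96 km/h (4 s.f.). Final answer: 54.96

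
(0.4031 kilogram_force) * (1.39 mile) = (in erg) 1 kilogram_force = 9.80665 N, so 0.4031 kilogram_force = 0.4031 * 9.80665 = 3.9530606 N. 1 mile = 1609.344 m, so 1.39 mile = 1.39 * 1609.344 = 2236.9882 m. Combine: 3.9530606 N * 2236.9882 m = 8842.9498 J. 1 erg = 1e-07 J, so 8842.9498 J = 8842.9498 / 1e-07 = 8.8429498e+10 erg ≈ 8.843e+10 erg (4 s.f.). Final answer: 8.843e+10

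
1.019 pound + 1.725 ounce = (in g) 511.1. Check: 1 pound = 0.45359237 kg, so 1.019 pound = 1.019 * 0.45359237 = 0.46221063 kg. 1 ounce = 0.028349523 kg, so 1.725 ounce = 1.725 * 0.028349523 = 0.048902927 kg. Sum: 0.46221063 + 0.048902927 = 0.51111355 kg. 1 g = 0.001 kg, so 0.51111355 kg = 0.51111355 / 0.001 = 511.11355 g ≈ 511.1 g (4 s.f.).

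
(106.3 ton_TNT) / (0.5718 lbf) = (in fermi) 1.749e+26. Check: 1 ton_TNT = 4.184e+09 J, so 106.3 ton_TNT = 106.3 * 4.184e+09 = 4.447592e+11 J. 1 lbf = 4.4482216 N, so 0.5718 lbf = 0.5718 * 4.4482216 = 2.5434931 N. Combine: 4.447592e+11 J / 2.5434931 N = 1.7486157e+11 m. 1 fermi = 1e-15 m, so 1.7486157e+11 m = 1.7486157e+11 / 1e-15 = 1.7486157e+26 fermi ≈ 1.749e+26 fermi (4 s.f.).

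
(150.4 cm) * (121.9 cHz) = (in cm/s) 183.3. Check: 1 cm = 0.01 m, so 150.4 cm = 150.4 * 0.01 = 1.504 m. 1 cHz = 0.01 Hz, so 121.9 cHz = 121.9 * 0.01 = 1.219 Hz. Combine: 1.504 m * 1.219 Hz = 1.833376 m/s. 1 cm/s = 0.01 m/s, so 1.833376 m/s = 1.833376 / 0.01 = 183.3376 cm/s ≈ 183.3 cm/s (4 s.f.).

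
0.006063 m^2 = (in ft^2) 0.06526. Check: 1 ft^2 = 0.09290304 m^2, so 0.006063 m^2 = 0.006063 / 0.09290304 = 0.065261589 ft^2 ≈ 0.06526 ft^2 (4 s.f.).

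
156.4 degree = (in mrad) 1 degree = 0.017453293 rad, so 156.4 degree = 156.4 * 0.017453293 = 2.729695 rad. 1 mrad = 0.001 rad, so 2.729695 rad = 2.729695 / 0.001 = 2729.695 mrad ≈ 2730 mrad (4 s.f.). Final answer: 2730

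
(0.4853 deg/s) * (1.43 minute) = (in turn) 1 deg/s = 0.017453293 rad/s, so 0.4853 deg/s = 0.4853 * 0.017453293 = 0.0084700829 rad/s. 1 minute = 60 s, so 1.43 minute = 1.43 * 60 = 85.8 s. Combine: 0.0084700829 rad/s * 85.8 s = 0.72673311 rad. 1 turn = 6.2831853 rad, so 0.72673311 rad = 0.72673311 / 6.2831853 = 0.11566317 turn ≈ 0.1157 turn (4 s.f.). Final answer: 0.1157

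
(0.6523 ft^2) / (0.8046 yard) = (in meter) 0.08237. Check: 1 ft^2 = 0.09290304 m^2, so 0.6523 ft^2 = 0.6523 * 0.09290304 = 0.060600653 m^2. 1 yard = 0.9144 m, so 0.8046 yard = 0.8046 * 0.9144 = 0.73572624 m. Combine: 0.060600653 m^2 / 0.73572624 m = 0.082368481 m. 0.082368481 m = 0.082368481 meter ≈ 0.08237 meter (4 s.f.).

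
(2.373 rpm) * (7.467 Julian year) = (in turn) 9.32e+06. Check: 1 rpm = 0.10471976 rad/s, so 2.373 rpm = 2.373 * 0.10471976 = 0.24849998 rad/s. 1 Julian year = 31557600 s, so 7.467 Julian year = 7.467 * 31557600 = 2.356406e+08 s. Combine: 0.24849998 rad/s * 2.356406e+08 s = 58556684 rad. 1 turn = 6.2831853 rad, so 58556684 rad = 58556684 / 6.2831853 = 9319585.7 turn ≈ 9.32e+06 turn (4 s.f.).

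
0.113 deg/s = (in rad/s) 1 deg/s = 0.017453293 rad/s, so 0.113 deg/s = 0.113 * 0.017453293 = 0.0019722221 rad/s. Result: 0.0019722221 rad/s ≈ 0.001972 rad/s (4 s.f.). Final answer: 0.001972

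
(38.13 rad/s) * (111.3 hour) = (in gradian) 38.13 rad/s is already in rad/s. 1 hour = 3600 s, so 111.3 hour = 111.3 * 3600 = 400680 s. Combine: 38.13 rad/s * 400680 s = 15277928 rad. 1 gradian = 0.015707963 rad, so 15277928 rad = 15277928 / 0.015707963 = 9.7262313e+08 gradian ≈ 9.726e+08 gradian (4 s.f.). Final answer: 9.726e+08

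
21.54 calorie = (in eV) 1 calorie = 4.184 J, so 21.54 calorie = 21.54 * 4.184 = 90.12336 J. 1 eV = 1.6021766e-19 J, so 90.12336 J = 90.12336 / 1.6021766e-19 = 5.6250577e+20 eV ≈ 5.625e+20 eV (4 s.f.). Final answer: 5.625e+20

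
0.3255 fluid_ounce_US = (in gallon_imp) 0.002117. Check: 1 fluid_ounce_US = 2.957353e-05 m^3, so 0.3255 fluid_ounce_US = 0.3255 * 2.957353e-05 = 9.6261839e-06 m^3. 1 gallon_imp = 0.00454609 m^3, so 9.6261839e-06 m^3 = 9.6261839e-06 / 0.00454609 = 0.0021174644 gallon_imp ≈ 0.002117 gallon_imp (4 s.f.).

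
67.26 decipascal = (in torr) 0.05045. Check: 1 decipascal = 0.1 Pa, so 67.26 decipascal = 67.26 * 0.1 = 6.726 Pa. 1 torr = 133.32237 Pa, so 6.726 Pa = 6.726 / 133.32237 = 0.050449149 torr ≈ 0.05045 torr (4 s.f.).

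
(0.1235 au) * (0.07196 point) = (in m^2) 1 au = 1.4959787e+11 m, so 0.1235 au = 0.1235 * 1.4959787e+11 = 1.8475337e+10 m. 1 point = 0.00035277778 m, so 0.07196 point = 0.07196 * 0.00035277778 = 2.5385889e-05 m. Combine: 1.8475337e+10 m * 2.5385889e-05 m = 469012.85 m^2. Result: 469012.85 m^2 ≈ 4.69e+05 m^2 (4 s.f.). Final answer: 4.69e+05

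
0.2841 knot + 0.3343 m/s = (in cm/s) 48.05. Check: 1 knot = 0.51444444 m/s, so 0.2841 knot = 0.2841 * 0.51444444 = 0.14615367 m/s. 0.3343 m/s is already in m/s. Sum: 0.14615367 + 0.3343 = 0.48045367 m/s. 1 cm/s = 0.01 m/s, so 0.48045367 m/s = 0.48045367 / 0.01 = 48.045367 cm/s ≈ 48.05 cm/s (4 s.f.).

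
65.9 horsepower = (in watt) 4.914e+04. Check: 1 horsepower = 745.69987 W, so 65.9 horsepower = 65.9 * 745.69987 = 49141.622 W. 49141.622 W = 49141.622 watt ≈ 4.914e+04 watt (4 s.f.).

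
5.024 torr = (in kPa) 1 torr = 133.32237 Pa, so 5.024 torr = 5.024 * 133.32237 = 669.81158 Pa. 1 kPa = 1000 Pa, so 669.81158 Pa = 669.81158 / 1000 = 0.66981158 kPa ≈ 0.6698 kPa (4 s.f.). Final answer: 0.6698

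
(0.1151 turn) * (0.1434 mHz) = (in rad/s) 0.0001037. Check: 1 turn = 6.2831853 rad, so 0.1151 turn = 0.1151 * 6.2831853 = 0.72319463 rad. 1 mHz = 0.001 Hz, so 0.1434 mHz = 0.1434 * 0.001 = 0.0001434 Hz. Combine: 0.72319463 rad * 0.0001434 Hz = 0.00010370611 rad/s. Result: 0.00010370611 rad/s ≈ 0.0001037 rad/s (4 s.f.).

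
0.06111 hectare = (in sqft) 1 hectare = 10000 m^2, so 0.06111 hectare = 0.06111 * 10000 = 611.1 m^2. 1 sqft = 0.09290304 m^2, so 611.1 m^2 = 611.1 / 0.09290304 = 6577.8257 sqft ≈ 6578 sqft (4 s.f.). Final answer: 6578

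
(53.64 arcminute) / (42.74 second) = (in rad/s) 1 arcminute = 0.00029088821 rad, so 53.64 arcminute = 53.64 * 0.00029088821 = 0.015603244 rad. 42.74 second = 42.74 s. Combine: 0.015603244 rad / 42.74 s = 0.00036507355 rad/s. Result: 0.00036507355 rad/s ≈ 0.0003651 rad/s (4 s.f.). Final answer: 0.0003651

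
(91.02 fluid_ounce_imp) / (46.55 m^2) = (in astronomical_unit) 1 fluid_ounce_imp = 2.8413063e-05 m^3, so 91.02 fluid_ounce_imp = 91.02 * 2.8413063e-05 = 0.0025861569 m^3. 46.55 m^2 is already in m^2. Combine: 0.0025861569 m^3 / 46.55 m^2 = 5.555654e-05 m. 1 astronomical_unit = 1.4959787e+11 m, so 5.555654e-05 m = 5.555654e-05 / 1.4959787e+11 = 3.7137253e-16 astronomical_unit ≈ 3.714e-16 astronomical_unit (4 s.f.). Final answer: 3.714e-16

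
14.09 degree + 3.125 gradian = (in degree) 1 degree = 0.017453293 rad, so 14.09 degree = 14.09 * 0.017453293 = 0.24591689 rad. 1 gradian = 0.015707963 rad, so 3.125 gradian = 3.125 * 0.015707963 = 0.049087385 rad. Sum: 0.24591689 + 0.049087385 = 0.29500428 rad. 1 degree = 0.017453293 rad, so 0.29500428 rad = 0.29500428 / 0.017453293 = 16.9025 degree ≈ 16.9 degree (4 s.f.). Final answer: 16.9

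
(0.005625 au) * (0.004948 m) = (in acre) 1029. Check: 1 au = 1.4959787e+11 m, so 0.005625 au = 0.005625 * 1.4959787e+11 = 8.4148802e+08 m. 0.004948 m is already in m. Combine: 8.4148802e+08 m * 0.004948 m = 4163682.7 m^2. 1 acre = 4046.8564 m^2, so 4163682.7 m^2 = 4163682.7 / 4046.8564 = 1028.8684 acre ≈ 1029 acre (4 s.f.).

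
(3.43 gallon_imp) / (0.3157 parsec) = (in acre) 3.955e-22. Check: 1 gallon_imp = 0.00454609 m^3, so 3.43 gallon_imp = 3.43 * 0.00454609 = 0.015593089 m^3. 1 parsec = 3.0856776e+16 m, so 0.3157 parsec = 0.3157 * 3.0856776e+16 = 9.7414841e+15 m. Combine: 0.015593089 m^3 / 9.7414841e+15 m = 1.6006892e-18 m^2. 1 acre = 4046.8564 m^2, so 1.6006892e-18 m^2 = 1.6006892e-18 / 4046.8564 = 3.9553892e-22 acre ≈ 3.955e-22 acre (4 s.f.).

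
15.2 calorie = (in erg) 6.36e+08. Check: 1 calorie = 4.184 J, so 15.2 calorie = 15.2 * 4.184 = 63.5968 J. 1 erg = 1e-07 J, so 63.5968 J = 63.5968 / 1e-07 = 6.35968e+08 erg ≈ 6.36e+08 erg (4 s.f.).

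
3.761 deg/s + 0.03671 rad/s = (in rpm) 1 deg/s = 0.017453293 rad/s, so 3.761 deg/s = 3.761 * 0.017453293 = 0.065641833 rad/s. 0.03671 rad/s is already in rad/s. Sum: 0.065641833 + 0.03671 = 0.10235183 rad/s. 1 rpm = 0.10471976 rad/s, so 0.10235183 rad/s = 0.10235183 / 0.10471976 = 0.97738801 rpm ≈ 0.9774 rpm (4 s.f.). Final answer: 0.9774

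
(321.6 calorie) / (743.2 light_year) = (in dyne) 1.914e-11. Check: 1 calorie = 4.184 J, so 321.6 calorie = 321.6 * 4.184 = 1345.5744 J. 1 light_year = 9.4607305e+15 m, so 743.2 light_year = 743.2 * 9.4607305e+15 = 7.0312149e+18 m. Combine: 1345.5744 J / 7.0312149e+18 m = 1.9137154e-16 N. 1 dyne = 1e-05 N, so 1.9137154e-16 N = 1.9137154e-16 / 1e-05 = 1.9137154e-11 dyne ≈ 1.914e-11 dyne (4 s.f.).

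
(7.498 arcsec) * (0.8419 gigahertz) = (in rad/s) 1 arcsec = 4.8481368e-06 rad, so 7.498 arcsec = 7.498 * 4.8481368e-06 = 3.635133e-05 rad. 1 gigahertz = 1e+09 Hz, so 0.8419 gigahertz = 0.8419 * 1e+09 = 8.419e+08 Hz. Combine: 3.635133e-05 rad * 8.419e+08 Hz = 30604.185 rad/s. Result: 30604.185 rad/s ≈ 3.06e+04 rad/s (4 s.f.). Final answer: 3.06e+04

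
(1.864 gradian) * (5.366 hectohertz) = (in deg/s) 1 gradian = 0.015707963 rad, so 1.864 gradian = 1.864 * 0.015707963 = 0.029279644 rad. 1 hectohertz = 100 Hz, so 5.366 hectohertz = 5.366 * 100 = 536.6 Hz. Combine: 0.029279644 rad * 536.6 Hz = 15.711457 rad/s. 1 deg/s = 0.017453293 rad/s, so 15.711457 rad/s = 15.711457 / 0.017453293 = 900.20016 deg/s ≈ 900.2 deg/s (4 s.f.). Final answer: 900.2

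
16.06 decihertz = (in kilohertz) 0.001606. Check: 1 decihertz = 0.1 Hz, so 16.06 decihertz = 16.06 * 0.1 = 1.606 Hz. 1 kilohertz = 1000 Hz, so 1.606 Hz = 1.606 / 1000 = 0.001606 kilohertz.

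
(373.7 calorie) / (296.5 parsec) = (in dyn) 1.709e-11. Check: 1 calorie = 4.184 J, so 373.7 calorie = 373.7 * 4.184 = 1563.5608 J. 1 parsec = 3.0856776e+16 m, so 296.5 parsec = 296.5 * 3.0856776e+16 = 9.149034e+18 m. Combine: 1563.5608 J / 9.149034e+18 m = 1.70899e-16 N. 1 dyn = 1e-05 N, so 1.70899e-16 N = 1.70899e-16 / 1e-05 = 1.70899e-11 dyn ≈ 1.709e-11 dyn (4 s.f.).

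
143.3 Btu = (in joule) 1.512e+05. Check: 1 Btu = 1055.0559 J, so 143.3 Btu = 143.3 * 1055.0559 = 151189.5 J. 151189.5 J = 151189.5 joule ≈ 1.512e+05 joule (4 s.f.).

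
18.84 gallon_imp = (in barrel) 1 gallon_imp = 0.00454609 m^3, so 18.84 gallon_imp = 18.84 * 0.00454609 = 0.085648336 m^3. 1 barrel = 0.15898729 m^3, so 0.085648336 m^3 = 0.085648336 / 0.15898729 = 0.53871182 barrel ≈ 0.5387 barrel (4 s.f.). Final answer: 0.5387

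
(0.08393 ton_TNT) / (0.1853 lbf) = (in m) 1 ton_TNT = 4.184e+09 J, so 0.08393 ton_TNT = 0.08393 * 4.184e+09 = 3.5116312e+08 J. 1 lbf = 4.4482216 N, so 0.1853 lbf = 0.1853 * 4.4482216 = 0.82425547 N. Combine: 3.5116312e+08 J / 0.82425547 N = 4.2603675e+08 m. Result: 4.2603675e+08 m ≈ 4.26e+08 m (4 s.f.). Final answer: 4.26e+08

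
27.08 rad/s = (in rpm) 258.6. Check: 1 rpm = 0.10471976 rad/s, so 27.08 rad/s = 27.08 / 0.10471976 = 258.59495 rpm ≈ 258.6 rpm (4 s.f.).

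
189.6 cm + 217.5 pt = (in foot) 6.472. Check: 1 cm = 0.01 m, so 189.6 cm = 189.6 * 0.01 = 1.896 m. 1 pt = 0.00035277778 m, so 217.5 pt = 217.5 * 0.00035277778 = 0.076729167 m. Sum: 1.896 + 0.076729167 = 1.9727292 m. 1 foot = 0.3048 m, so 1.9727292 m = 1.9727292 / 0.3048 = 6.4722086 foot ≈ 6.472 foot (4 s.f.).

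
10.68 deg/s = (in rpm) 1.78. Check: 1 deg/s = 0.017453293 rad/s, so 10.68 deg/s = 10.68 * 0.017453293 = 0.18640116 rad/s. 1 rpm = 0.10471976 rad/s, so 0.18640116 rad/s = 0.18640116 / 0.10471976 = 1.78 rpm.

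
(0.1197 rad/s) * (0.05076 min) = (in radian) 0.3646. Check: 0.1197 rad/s is already in rad/s. 1 min = 60 s, so 0.05076 min = 0.05076 * 60 = 3.0456 s. Combine: 0.1197 rad/s * 3.0456 s = 0.36455832 rad. 0.36455832 rad = 0.36455832 radian ≈ 0.3646 radian (4 s.f.).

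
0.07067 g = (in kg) 1 g = 0.001 kg, so 0.07067 g = 0.07067 * 0.001 = 7.067e-05 kg. Result: 7.067e-05 kg. Final answer: 7.067e-05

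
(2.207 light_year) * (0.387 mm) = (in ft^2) 8.698e+13. Check: 1 light_year = 9.4607305e+15 m, so 2.207 light_year = 2.207 * 9.4607305e+15 = 2.0879832e+16 m. 1 mm = 0.001 m, so 0.387 mm = 0.387 * 0.001 = 0.000387 m. Combine: 2.0879832e+16 m * 0.000387 m = 8.080495e+12 m^2. 1 ft^2 = 0.09290304 m^2, so 8.080495e+12 m^2 = 8.080495e+12 / 0.09290304 = 8.6977725e+13 ft^2 ≈ 8.698e+13 ft^2 (4 s.f.).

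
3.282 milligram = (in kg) 3.282e-06. Check: 1 milligram = 1e-06 kg, so 3.282 milligram = 3.282 * 1e-06 = 3.282e-06 kg. Result: 3.282e-06 kg.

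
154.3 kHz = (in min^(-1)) 1 kHz = 1000 Hz, so 154.3 kHz = 154.3 * 1000 = 154300 Hz. 1 min^(-1) = 0.016666667 Hz, so 154300 Hz = 154300 / 0.016666667 = 9258000 min^(-1) ≈ 9.258e+06 min^(-1) (4 s.f.). Final answer: 9.258e+06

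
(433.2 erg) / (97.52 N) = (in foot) 1.457e-06. Check: 1 erg = 1e-07 J, so 433.2 erg = 433.2 * 1e-07 = 4.332e-05 J. 97.52 N is already in N. Combine: 4.332e-05 J / 97.52 N = 4.4421657e-07 m. 1 foot = 0.3048 m, so 4.4421657e-07 m = 4.4421657e-07 / 0.3048 = 1.4574034e-06 foot ≈ 1.457e-06 foot (4 s.f.).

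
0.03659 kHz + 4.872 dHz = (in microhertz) 1 kHz = 1000 Hz, so 0.03659 kHz = 0.03659 * 1000 = 36.59 Hz. 1 dHz = 0.1 Hz, so 4.872 dHz = 4.872 * 0.1 = 0.4872 Hz. Sum: 36.59 + 0.4872 = 37.0772 Hz. 1 microhertz = 1e-06 Hz, so 37.0772 Hz = 37.0772 / 1e-06 = 37077200 microhertz ≈ 3.708e+07 microhertz (4 s.f.). Final answer: 3.708e+07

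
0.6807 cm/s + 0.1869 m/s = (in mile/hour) 0.4333. Check: 1 cm/s = 0.01 m/s, so 0.6807 cm/s = 0.6807 * 0.01 = 0.006807 m/s. 0.1869 m/s is already in m/s. Sum: 0.006807 + 0.1869 = 0.193707 m/s. 1 mile/hour = 0.44704 m/s, so 0.193707 m/s = 0.193707 / 0.44704 = 0.43331022 mile/hour ≈ 0.4333 mile/hour (4 s.f.).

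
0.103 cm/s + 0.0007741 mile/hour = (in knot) 1 cm/s = 0.01 m/s, so 0.103 cm/s = 0.103 * 0.01 = 0.00103 m/s. 1 mile/hour = 0.44704 m/s, so 0.0007741 mile/hour = 0.0007741 * 0.44704 = 0.00034605366 m/s. Sum: 0.00103 + 0.00034605366 = 0.0013760537 m/s. 1 knot = 0.51444444 m/s, so 0.0013760537 m/s = 0.0013760537 / 0.51444444 = 0.0026748343 knot ≈ 0.002675 knot (4 s.f.). Final answer: 0.002675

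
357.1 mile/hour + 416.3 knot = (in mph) 1 mile/hour = 0.44704 m/s, so 357.1 mile/hour = 357.1 * 0.44704 = 159.63798 m/s. 1 knot = 0.51444444 m/s, so 416.3 knot = 416.3 * 0.51444444 = 214.16322 m/s. Sum: 159.63798 + 214.16322 = 373.80121 m/s. 1 mph = 0.44704 m/s, so 373.80121 m/s = 373.80121 / 0.44704 = 836.16948 mph ≈ 836.2 mph (4 s.f.). Final answer: 836.2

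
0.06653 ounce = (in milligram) 1886. Check: 1 ounce = 0.028349523 kg, so 0.06653 ounce = 0.06653 * 0.028349523 = 0.0018860938 kg. 1 milligram = 1e-06 kg, so 0.0018860938 kg = 0.0018860938 / 1e-06 = 1886.0938 milligram ≈ 1886 milligram (4 s.f.).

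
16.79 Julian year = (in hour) 1 Julian year = 31557600 s, so 16.79 Julian year = 16.79 * 31557600 = 5.298521e+08 s. 1 hour = 3600 s, so 5.298521e+08 s = 5.298521e+08 / 3600 = 147181.14 hour ≈ 1.472e+05 hour (4 s.f.). Final answer: 1.472e+05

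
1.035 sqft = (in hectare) 9.615e-06. Check: 1 sqft = 0.09290304 m^2, so 1.035 sqft = 1.035 * 0.09290304 = 0.096154646 m^2. 1 hectare = 10000 m^2, so 0.096154646 m^2 = 0.096154646 / 10000 = 9.6154646e-06 hectare ≈ 9.615e-06 hectare (4 s.f.).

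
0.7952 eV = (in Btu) 1 eV = 1.6021766e-19 J, so 0.7952 eV = 0.7952 * 1.6021766e-19 = 1.2740509e-19 J. 1 Btu = 1055.0559 J, so 1.2740509e-19 J = 1.2740509e-19 / 1055.0559 = 1.2075672e-22 Btu ≈ 1.208e-22 Btu (4 s.f.). Final answer: 1.208e-22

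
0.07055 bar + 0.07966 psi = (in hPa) 1 bar = 100000 Pa, so 0.07055 bar = 0.07055 * 100000 = 7055 Pa. 1 psi = 6894.7573 Pa, so 0.07966 psi = 0.07966 * 6894.7573 = 549.23637 Pa. Sum: 7055 + 549.23637 = 7604.2364 Pa. 1 hPa = 100 Pa, so 7604.2364 Pa = 7604.2364 / 100 = 76.042364 hPa ≈ 76.04 hPa (4 s.f.). Final answer: 76.04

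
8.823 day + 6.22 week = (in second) 1 day = 86400 s, so 8.823 day = 8.823 * 86400 = 762307.2 s. 1 week = 604800 s, so 6.22 week = 6.22 * 604800 = 3761856 s. Sum: 762307.2 + 3761856 = 4524163.2 s. 4524163.2 s = 4524163.2 second ≈ 4.524e+06 second (4 s.f.). Final answer: 4.524e+06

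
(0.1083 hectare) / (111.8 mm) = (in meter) 1 hectare = 10000 m^2, so 0.1083 hectare = 0.1083 * 10000 = 1083 m^2. 1 mm = 0.001 m, so 111.8 mm = 111.8 * 0.001 = 0.1118 m. Combine: 1083 m^2 / 0.1118 m = 9686.941 m. 9686.941 m = 9686.941 meter ≈ 9687 meter (4 s.f.). Final answer: 9687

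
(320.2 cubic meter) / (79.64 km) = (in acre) 9.935e-07. Check: 320.2 cubic meter = 320.2 m^3. 1 km = 1000 m, so 79.64 km = 79.64 * 1000 = 79640 m. Combine: 320.2 m^3 / 79640 m = 0.0040205927 m^2. 1 acre = 4046.8564 m^2, so 0.0040205927 m^2 = 0.0040205927 / 4046.8564 = 9.9351008e-07 acre ≈ 9.935e-07 acre (4 s.f.).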